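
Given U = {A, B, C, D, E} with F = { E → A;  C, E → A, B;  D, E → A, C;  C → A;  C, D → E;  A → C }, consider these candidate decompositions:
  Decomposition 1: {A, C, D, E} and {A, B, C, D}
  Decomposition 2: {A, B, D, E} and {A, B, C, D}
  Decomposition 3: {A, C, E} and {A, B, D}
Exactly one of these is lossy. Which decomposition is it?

Decomposition 1: common = {A, C, D}, closure = {A, B, C, D, E} → lossless.
Decomposition 2: common = {A, B, D}, closure = {A, B, C, D, E} → lossless.
Decomposition 3: common = {A}, closure = {A, C} → lossy.

Decomposition 3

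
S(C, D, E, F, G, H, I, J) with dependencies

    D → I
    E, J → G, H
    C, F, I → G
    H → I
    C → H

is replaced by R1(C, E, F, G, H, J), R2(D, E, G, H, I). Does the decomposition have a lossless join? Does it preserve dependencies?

lossy but dependency-preserving

Lossless test: (E, G, H)⁺ = {E, G, H, I}, which is a superkey of neither fragment — lossy.
Dependency preservation: C, F, I → G is not contained in any single fragment, but the restricted closure of its left-hand side across the fragments still reaches the right-hand side; the remaining FDs each lie inside some fragment. All dependencies are preserved.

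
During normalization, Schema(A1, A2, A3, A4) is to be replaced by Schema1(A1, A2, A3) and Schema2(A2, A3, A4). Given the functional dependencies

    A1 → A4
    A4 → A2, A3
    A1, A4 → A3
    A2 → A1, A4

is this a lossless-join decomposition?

Common attributes: Schema1 ∩ Schema2 = {A2, A3}.
Closure of {A2, A3}: A2 → A1, A4 applies, adding A1, A4. So (A2, A3)⁺ = {A1, A2, A3, A4}.
This closure contains every attribute of Schema1, so Schema1 ∩ Schema2 → Schema1. The join is lossless.

Yes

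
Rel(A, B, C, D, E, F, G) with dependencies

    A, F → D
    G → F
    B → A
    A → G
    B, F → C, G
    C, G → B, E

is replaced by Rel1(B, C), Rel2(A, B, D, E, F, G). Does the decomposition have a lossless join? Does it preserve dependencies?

lossless but not dependency-preserving

Lossless test: (B)⁺ = {A, B, C, D, E, F, G}, which contains all of one fragment — lossless.
Dependency preservation: the restricted closure of {C, G} across the fragments never reaches {B, E}, so C, G → B, E cannot be enforced without a join — not preserved.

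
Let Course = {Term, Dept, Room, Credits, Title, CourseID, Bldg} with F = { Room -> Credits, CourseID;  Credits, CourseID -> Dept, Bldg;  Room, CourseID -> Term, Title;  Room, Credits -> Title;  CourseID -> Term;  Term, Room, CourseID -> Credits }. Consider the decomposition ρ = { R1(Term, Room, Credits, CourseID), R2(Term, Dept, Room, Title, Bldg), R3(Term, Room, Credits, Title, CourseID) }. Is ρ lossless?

Chase test. Columns are Term, Dept, Room, Credits, Title, CourseID, Bldg; row i has aⱼ where attribute j ∈ Ri, else bᵢⱼ.
Initial tableau (one row per fragment):
  row 1: a1 b12 a3 a4 b15 a6 b17
  row 2: a1 a2 a3 b24 a5 b26 a7
  row 3: a1 b32 a3 a4 a5 a6 b37
Rows 1 and 2 agree on Room; apply Room→Credits, CourseID and equate their Credits, CourseID entries.
Rows 1 and 2 agree on Credits, CourseID; apply Credits, CourseID→Dept, Bldg and equate their Dept, Bldg entries.
Rows 1 and 3 agree on Credits, CourseID; apply Credits, CourseID→Dept, Bldg and equate their Dept, Bldg entries.
Rows 1 and 2 agree on Room, CourseID; apply Room, CourseID→Term, Title and equate their Term, Title entries.
Row 1 is now all distinguished symbols — the join is lossless.

Yes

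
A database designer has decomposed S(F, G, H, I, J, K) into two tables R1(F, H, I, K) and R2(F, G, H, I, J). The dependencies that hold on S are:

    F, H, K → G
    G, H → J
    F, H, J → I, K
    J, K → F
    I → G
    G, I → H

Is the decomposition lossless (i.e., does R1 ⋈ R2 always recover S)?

Common attributes: R1 ∩ R2 = {F, H, I}.
Closure of {F, H, I}: I → G applies, adding G; G, H → J applies, adding J; F, H, J → I, K applies, adding K. So (F, H, I)⁺ = {F, G, H, I, J, K}.
This closure contains every attribute of R1, so R1 ∩ R2 → R1. The join is lossless.

Yes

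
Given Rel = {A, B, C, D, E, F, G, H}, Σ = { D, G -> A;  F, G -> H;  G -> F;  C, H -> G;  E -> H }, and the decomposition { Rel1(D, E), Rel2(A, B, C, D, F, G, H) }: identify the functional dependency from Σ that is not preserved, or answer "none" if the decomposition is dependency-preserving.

E -> H

Check E → H: no single fragment contains all of {E, H}, and the restricted closure of {E} across the fragments never reaches {H}.
D, G → A is preserved.
F, G → H is preserved.
G → F is preserved.
C, H → G is preserved.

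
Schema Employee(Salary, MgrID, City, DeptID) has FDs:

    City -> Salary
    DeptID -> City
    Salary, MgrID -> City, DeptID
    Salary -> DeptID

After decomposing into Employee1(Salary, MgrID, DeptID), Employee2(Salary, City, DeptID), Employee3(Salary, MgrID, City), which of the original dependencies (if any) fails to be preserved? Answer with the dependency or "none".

City → Salary lies within Employee2.
DeptID → City lies within Employee2.
Salary, MgrID → City, DeptID: restricted closure across fragments reaches City, DeptID.
Salary → DeptID lies within Employee1.
Every dependency is enforceable on the fragments, so the decomposition is dependency-preserving.

none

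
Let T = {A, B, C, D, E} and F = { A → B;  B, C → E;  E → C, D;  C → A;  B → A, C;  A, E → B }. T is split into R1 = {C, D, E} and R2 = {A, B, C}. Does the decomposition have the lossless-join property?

Yes

Common attributes: R1 ∩ R2 = {C}.
Closure of {C}: C → A applies, adding A; A → B applies, adding B; B, C → E applies, adding E; E → C, D applies, adding D. So (C)⁺ = {A, B, C, D, E}.
This closure contains every attribute of R1, so R1 ∩ R2 → R1. The join is lossless.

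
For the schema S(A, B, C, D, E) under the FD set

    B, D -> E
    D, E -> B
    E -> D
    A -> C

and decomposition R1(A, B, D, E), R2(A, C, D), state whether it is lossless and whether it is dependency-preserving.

lossless and dependency-preserving

Lossless test: (A, D)⁺ = {A, C, D}, which contains all of one fragment — lossless.
Dependency preservation: every FD's attributes lie within a single fragment, so each can be enforced locally — preserved.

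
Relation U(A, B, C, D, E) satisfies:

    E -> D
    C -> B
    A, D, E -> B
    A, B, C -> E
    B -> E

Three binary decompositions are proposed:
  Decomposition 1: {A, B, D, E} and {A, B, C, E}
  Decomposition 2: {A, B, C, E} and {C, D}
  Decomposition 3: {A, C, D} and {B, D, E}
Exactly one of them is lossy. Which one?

Decomposition 1: common = {A, B, E}, closure = {A, B, D, E} → lossless.
Decomposition 2: common = {C}, closure = {B, C, D, E} → lossless.
Decomposition 3: common = {D}, closure = {D} → lossy.

Decomposition 3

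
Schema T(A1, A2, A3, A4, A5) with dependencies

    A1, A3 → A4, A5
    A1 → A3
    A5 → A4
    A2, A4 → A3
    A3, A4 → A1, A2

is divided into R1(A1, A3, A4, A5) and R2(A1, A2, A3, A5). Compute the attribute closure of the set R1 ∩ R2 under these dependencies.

A1, A2, A3, A4, A5

R1 ∩ R2 = {A1, A3, A5}.
A1, A3 → A4, A5 applies, adding A4
A3, A4 → A1, A2 applies, adding A2
Closure: {A1, A2, A3, A4, A5}.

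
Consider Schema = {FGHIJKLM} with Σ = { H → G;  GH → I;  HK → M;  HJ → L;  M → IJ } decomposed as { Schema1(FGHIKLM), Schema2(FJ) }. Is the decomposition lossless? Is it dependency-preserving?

Lossless test: (F)⁺ = {F}, which is a superkey of neither fragment — lossy.
Dependency preservation: the restricted closure of {HJ} across the fragments never reaches {L}, so HJ → L cannot be enforced without a join — not preserved.

lossy and not dependency-preserving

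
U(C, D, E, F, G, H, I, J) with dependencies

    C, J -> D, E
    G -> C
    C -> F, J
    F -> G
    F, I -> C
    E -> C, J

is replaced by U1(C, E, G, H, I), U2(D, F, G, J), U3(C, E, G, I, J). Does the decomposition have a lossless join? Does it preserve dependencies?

lossless and dependency-preserving

Lossless test (chase): Rows 1 and 2 agree on G; apply G→C and equate their C entries. Rows 1 and 2 agree on C; apply C→F, J and equate their F, J entries. Rows 1 and 3 agree on C; apply C→F, J and equate their F, J entries. Rows 1 and 2 agree on C, J; apply C, J→D, E and equate their D, E entries. Rows 1 and 3 agree on C, J; apply C, J→D, E and equate their D, E entries. Row 1 is now all distinguished symbols — the join is lossless.
Dependency preservation: C, J → D, E; C → F, J; F, I → C are not contained in any single fragment, but the restricted closure of each left-hand side across the fragments still reaches the right-hand side; the remaining FDs each lie inside some fragment. All dependencies are preserved.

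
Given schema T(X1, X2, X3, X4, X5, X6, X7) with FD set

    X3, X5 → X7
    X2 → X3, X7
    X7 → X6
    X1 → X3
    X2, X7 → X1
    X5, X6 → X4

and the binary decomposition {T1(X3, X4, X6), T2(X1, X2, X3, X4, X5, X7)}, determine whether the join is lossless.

Common attributes: T1 ∩ T2 = {X3, X4}.
No dependency enlarges {X3, X4}, so (X3, X4)⁺ = {X3, X4}.
The closure contains neither all of T1 = {X3, X4, X6} nor all of T2 = {X1, X2, X3, X4, X5, X7}, so the common attributes are not a superkey of either fragment. The join is lossy.

No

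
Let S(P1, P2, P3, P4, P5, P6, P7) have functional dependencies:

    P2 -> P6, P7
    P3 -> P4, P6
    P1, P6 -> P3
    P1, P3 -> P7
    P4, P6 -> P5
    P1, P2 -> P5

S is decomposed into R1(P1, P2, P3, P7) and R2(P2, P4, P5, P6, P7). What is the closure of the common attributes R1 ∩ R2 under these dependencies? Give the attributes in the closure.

R1 ∩ R2 = {P2, P7}.
P2 → P6, P7 applies, adding P6
Closure: {P2, P6, P7}.

P2, P6, P7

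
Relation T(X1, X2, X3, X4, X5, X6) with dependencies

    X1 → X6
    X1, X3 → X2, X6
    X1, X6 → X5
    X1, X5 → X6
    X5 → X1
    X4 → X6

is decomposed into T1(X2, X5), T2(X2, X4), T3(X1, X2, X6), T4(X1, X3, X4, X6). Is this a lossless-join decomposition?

No

Chase test. Columns are X1, X2, X3, X4, X5, X6; row i has aⱼ where attribute j ∈ Ti, else bᵢⱼ.
Initial tableau (one row per fragment):
  row 1: b11 a2 b13 b14 a5 b16
  row 2: b21 a2 b23 a4 b25 b26
  row 3: a1 a2 b33 b34 b35 a6
  row 4: a1 b42 a3 a4 b45 a6
Rows 3 and 4 agree on X1, X6; apply X1, X6→X5 and equate their X5 entries.
Rows 2 and 4 agree on X4; apply X4→X6 and equate their X6 entries.
No row becomes fully distinguished — the join is lossy.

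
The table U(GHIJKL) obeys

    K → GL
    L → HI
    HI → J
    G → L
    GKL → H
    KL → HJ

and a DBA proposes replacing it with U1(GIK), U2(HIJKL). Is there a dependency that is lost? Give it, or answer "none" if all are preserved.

Check G → L: no single fragment contains all of {GL}, and the restricted closure of {G} across the fragments never reaches {L}.
K → GL is preserved.
L → HI is preserved.
HI → J is preserved.
GKL → H is preserved.
KL → HJ is preserved.

G → L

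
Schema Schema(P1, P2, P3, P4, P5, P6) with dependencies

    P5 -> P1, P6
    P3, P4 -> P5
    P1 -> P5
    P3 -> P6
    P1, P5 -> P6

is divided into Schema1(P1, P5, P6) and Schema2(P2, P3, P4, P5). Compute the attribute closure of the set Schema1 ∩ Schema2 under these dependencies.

Schema1 ∩ Schema2 = {P5}.
P5 → P1, P6 applies, adding P1, P6
Closure: {P1, P5, P6}.

P1, P5, P6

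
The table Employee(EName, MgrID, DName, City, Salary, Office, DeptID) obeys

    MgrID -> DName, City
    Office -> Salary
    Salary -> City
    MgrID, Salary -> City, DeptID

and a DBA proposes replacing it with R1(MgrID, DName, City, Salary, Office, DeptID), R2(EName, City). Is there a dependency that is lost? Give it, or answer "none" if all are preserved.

none

MgrID → DName, City lies within R1.
Office → Salary lies within R1.
Salary → City lies within R1.
MgrID, Salary → City, DeptID lies within R1.
Every dependency is enforceable on the fragments, so the decomposition is dependency-preserving.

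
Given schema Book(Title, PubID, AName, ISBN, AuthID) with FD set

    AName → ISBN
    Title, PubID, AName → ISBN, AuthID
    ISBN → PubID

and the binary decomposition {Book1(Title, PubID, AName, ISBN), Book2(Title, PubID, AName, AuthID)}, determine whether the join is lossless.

Common attributes: Book1 ∩ Book2 = {Title, PubID, AName}.
Closure of {Title, PubID, AName}: AName → ISBN applies, adding ISBN; Title, PubID, AName → ISBN, AuthID applies, adding AuthID. So (Title, PubID, AName)⁺ = {Title, PubID, AName, ISBN, AuthID}.
This closure contains every attribute of Book1, so Book1 ∩ Book2 → Book1. The join is lossless.

Yes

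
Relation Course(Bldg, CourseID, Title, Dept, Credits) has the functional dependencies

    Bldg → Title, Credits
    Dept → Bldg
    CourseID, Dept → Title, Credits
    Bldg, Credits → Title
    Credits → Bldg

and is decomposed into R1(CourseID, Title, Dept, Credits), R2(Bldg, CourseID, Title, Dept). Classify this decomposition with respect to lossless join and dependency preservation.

Lossless test: (CourseID, Title, Dept)⁺ = {Bldg, CourseID, Title, Dept, Credits}, which contains all of one fragment — lossless.
Dependency preservation: the restricted closure of {Bldg} across the fragments never reaches {Title, Credits}, so Bldg → Title, Credits cannot be enforced without a join — not preserved.

lossless but not dependency-preserving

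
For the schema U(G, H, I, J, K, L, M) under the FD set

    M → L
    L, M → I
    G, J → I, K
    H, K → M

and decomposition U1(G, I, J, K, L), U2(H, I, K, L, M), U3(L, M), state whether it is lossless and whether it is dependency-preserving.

Lossless test (chase): Rows 2 and 3 agree on L, M; apply L, M→I and equate their I entries. No row becomes fully distinguished — the join is lossy.
Dependency preservation: every FD's attributes lie within a single fragment, so each can be enforced locally — preserved.

lossy but dependency-preserving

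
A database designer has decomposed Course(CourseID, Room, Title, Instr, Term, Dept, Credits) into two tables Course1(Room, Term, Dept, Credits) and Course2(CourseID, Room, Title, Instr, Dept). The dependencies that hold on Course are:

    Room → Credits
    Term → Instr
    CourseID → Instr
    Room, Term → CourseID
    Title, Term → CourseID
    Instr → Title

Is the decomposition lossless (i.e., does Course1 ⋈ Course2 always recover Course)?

Common attributes: Course1 ∩ Course2 = {Room, Dept}.
Closure of {Room, Dept}: Room → Credits applies, adding Credits. So (Room, Dept)⁺ = {Room, Dept, Credits}.
The closure contains neither all of Course1 = {Room, Term, Dept, Credits} nor all of Course2 = {CourseID, Room, Title, Instr, Dept}, so the common attributes are not a superkey of either fragment. The join is lossy.

No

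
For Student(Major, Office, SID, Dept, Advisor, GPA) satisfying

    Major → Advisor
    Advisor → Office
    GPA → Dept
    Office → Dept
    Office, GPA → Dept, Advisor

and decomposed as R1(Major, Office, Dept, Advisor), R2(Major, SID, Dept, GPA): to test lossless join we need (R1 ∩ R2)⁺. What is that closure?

R1 ∩ R2 = {Major, Dept}.
Major → Advisor applies, adding Advisor
Advisor → Office applies, adding Office
Closure: {Major, Office, Dept, Advisor}.

Major, Office, Dept, Advisor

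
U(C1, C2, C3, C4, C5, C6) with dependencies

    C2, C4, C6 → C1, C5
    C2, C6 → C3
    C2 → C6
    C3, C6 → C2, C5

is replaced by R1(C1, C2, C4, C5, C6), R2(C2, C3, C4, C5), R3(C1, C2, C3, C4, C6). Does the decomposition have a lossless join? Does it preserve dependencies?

Lossless test (chase): Rows 1 and 3 agree on C2, C4, C6; apply C2, C4, C6→C1, C5 and equate their C1, C5 entries. Rows 1 and 3 agree on C2, C6; apply C2, C6→C3 and equate their C3 entries. Rows 1 and 2 agree on C2; apply C2→C6 and equate their C6 entries. Rows 1 and 2 agree on C2, C4, C6; apply C2, C4, C6→C1, C5 and equate their C1, C5 entries. Row 1 is now all distinguished symbols — the join is lossless.
Dependency preservation: C3, C6 → C2, C5 is not contained in any single fragment, but the restricted closure of its left-hand side across the fragments still reaches the right-hand side; the remaining FDs each lie inside some fragment. All dependencies are preserved.

lossless and dependency-preserving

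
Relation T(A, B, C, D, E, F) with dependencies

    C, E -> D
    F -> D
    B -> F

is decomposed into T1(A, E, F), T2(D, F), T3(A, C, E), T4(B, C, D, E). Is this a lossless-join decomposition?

Chase test. Columns are A, B, C, D, E, F; row i has aⱼ where attribute j ∈ Ti, else bᵢⱼ.
Initial tableau (one row per fragment):
  row 1: a1 b12 b13 b14 a5 a6
  row 2: b21 b22 b23 a4 b25 a6
  row 3: a1 b32 a3 b34 a5 b36
  row 4: b41 a2 a3 a4 a5 b46
Rows 3 and 4 agree on C, E; apply C, E→D and equate their D entries.
Rows 1 and 2 agree on F; apply F→D and equate their D entries.
No row becomes fully distinguished — the join is lossy.

No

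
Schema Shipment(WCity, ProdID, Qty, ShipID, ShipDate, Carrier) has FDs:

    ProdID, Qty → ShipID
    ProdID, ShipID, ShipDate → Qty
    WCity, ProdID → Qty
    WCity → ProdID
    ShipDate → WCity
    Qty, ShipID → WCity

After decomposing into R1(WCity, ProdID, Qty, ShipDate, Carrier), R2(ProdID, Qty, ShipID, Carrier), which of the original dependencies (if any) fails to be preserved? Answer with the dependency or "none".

ProdID, Qty → ShipID lies within R2.
ProdID, ShipID, ShipDate → Qty: restricted closure across fragments reaches Qty.
WCity, ProdID → Qty lies within R1.
WCity → ProdID lies within R1.
ShipDate → WCity lies within R1.
Qty, ShipID → WCity: restricted closure across fragments reaches WCity.
Every dependency is enforceable on the fragments, so the decomposition is dependency-preserving.

none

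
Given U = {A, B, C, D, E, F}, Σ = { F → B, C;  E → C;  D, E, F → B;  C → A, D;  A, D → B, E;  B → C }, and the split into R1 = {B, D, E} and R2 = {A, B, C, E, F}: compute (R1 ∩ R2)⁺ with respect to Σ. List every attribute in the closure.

A, B, C, D, E

R1 ∩ R2 = {B, E}.
E → C applies, adding C
C → A, D applies, adding A, D
Closure: {A, B, C, D, E}.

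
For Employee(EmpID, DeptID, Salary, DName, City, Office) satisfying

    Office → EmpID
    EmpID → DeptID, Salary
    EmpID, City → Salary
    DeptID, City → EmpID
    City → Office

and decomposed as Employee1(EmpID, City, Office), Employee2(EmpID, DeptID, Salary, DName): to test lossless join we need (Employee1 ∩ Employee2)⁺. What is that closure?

Employee1 ∩ Employee2 = {EmpID}.
EmpID → DeptID, Salary applies, adding DeptID, Salary
Closure: {EmpID, DeptID, Salary}.

EmpID, DeptID, Salary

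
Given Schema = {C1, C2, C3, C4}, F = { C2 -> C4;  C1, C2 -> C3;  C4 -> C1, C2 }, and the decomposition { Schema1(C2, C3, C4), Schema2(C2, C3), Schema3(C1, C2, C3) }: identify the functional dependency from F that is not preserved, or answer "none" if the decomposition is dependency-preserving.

none

C2 → C4 lies within Schema1.
C1, C2 → C3 lies within Schema3.
C4 → C1, C2: restricted closure across fragments reaches C1, C2.
Every dependency is enforceable on the fragments, so the decomposition is dependency-preserving.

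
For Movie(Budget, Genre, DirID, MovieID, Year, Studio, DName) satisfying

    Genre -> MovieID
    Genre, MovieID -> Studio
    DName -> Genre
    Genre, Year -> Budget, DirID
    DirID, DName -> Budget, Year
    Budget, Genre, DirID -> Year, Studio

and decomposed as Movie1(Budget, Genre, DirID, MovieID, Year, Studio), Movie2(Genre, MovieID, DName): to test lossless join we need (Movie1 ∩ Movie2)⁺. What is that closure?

Movie1 ∩ Movie2 = {Genre, MovieID}.
Genre, MovieID → Studio applies, adding Studio
Closure: {Genre, MovieID, Studio}.

Genre, MovieID, Studio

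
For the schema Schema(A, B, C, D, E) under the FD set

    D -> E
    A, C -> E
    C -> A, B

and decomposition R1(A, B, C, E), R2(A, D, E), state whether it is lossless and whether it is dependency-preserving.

lossy but dependency-preserving

Lossless test: (A, E)⁺ = {A, E}, which is a superkey of neither fragment — lossy.
Dependency preservation: every FD's attributes lie within a single fragment, so each can be enforced locally — preserved.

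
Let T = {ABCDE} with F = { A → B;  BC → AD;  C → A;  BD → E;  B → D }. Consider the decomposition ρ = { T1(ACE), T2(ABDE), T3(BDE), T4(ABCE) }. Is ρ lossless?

Chase test. Columns are ABCDE; row i has aⱼ where attribute j ∈ Ti, else bᵢⱼ.
Initial tableau (one row per fragment):
  row 1: a1 b12 a3 b14 a5
  row 2: a1 a2 b23 a4 a5
  row 3: b31 a2 b33 a4 a5
  row 4: a1 a2 a3 b44 a5
Rows 1 and 2 agree on A; apply A→B and equate their B entries.
Rows 1 and 4 agree on BC; apply BC→AD and equate their AD entries.
Rows 1 and 2 agree on B; apply B→D and equate their D entries.
Row 1 is now all distinguished symbols — the join is lossless.

Yes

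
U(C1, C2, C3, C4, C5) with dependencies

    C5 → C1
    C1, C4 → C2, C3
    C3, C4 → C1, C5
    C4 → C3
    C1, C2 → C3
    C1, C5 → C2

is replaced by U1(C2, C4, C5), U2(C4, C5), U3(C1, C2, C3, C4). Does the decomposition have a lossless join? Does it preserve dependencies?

lossless but not dependency-preserving

Lossless test (chase): Rows 1 and 2 agree on C5; apply C5→C1 and equate their C1 entries. Rows 1 and 2 agree on C1, C4; apply C1, C4→C2, C3 and equate their C2, C3 entries. Rows 1 and 3 agree on C4; apply C4→C3 and equate their C3 entries. Rows 1 and 3 agree on C3, C4; apply C3, C4→C1, C5 and equate their C1, C5 entries. Row 1 is now all distinguished symbols — the join is lossless.
Dependency preservation: the restricted closure of {C5} across the fragments never reaches {C1}, so C5 → C1 cannot be enforced without a join — not preserved.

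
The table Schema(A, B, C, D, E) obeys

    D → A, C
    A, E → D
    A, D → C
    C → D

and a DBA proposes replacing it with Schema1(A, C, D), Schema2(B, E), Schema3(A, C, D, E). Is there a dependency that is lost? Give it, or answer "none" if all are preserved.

none

D → A, C lies within Schema1.
A, E → D lies within Schema3.
A, D → C lies within Schema1.
C → D lies within Schema1.
Every dependency is enforceable on the fragments, so the decomposition is dependency-preserving.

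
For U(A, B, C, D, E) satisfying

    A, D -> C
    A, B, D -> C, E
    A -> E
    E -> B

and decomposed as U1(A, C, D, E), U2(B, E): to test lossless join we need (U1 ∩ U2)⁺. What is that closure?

U1 ∩ U2 = {E}.
E → B applies, adding B
Closure: {B, E}.

B, E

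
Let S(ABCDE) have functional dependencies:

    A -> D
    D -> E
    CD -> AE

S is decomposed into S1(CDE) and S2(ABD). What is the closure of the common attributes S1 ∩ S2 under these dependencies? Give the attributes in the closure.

S1 ∩ S2 = {D}.
D → E applies, adding E
Closure: {DE}.

DE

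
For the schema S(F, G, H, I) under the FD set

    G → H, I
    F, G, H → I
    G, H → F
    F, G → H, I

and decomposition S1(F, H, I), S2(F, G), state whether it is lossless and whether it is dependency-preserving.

Lossless test: (F)⁺ = {F}, which is a superkey of neither fragment — lossy.
Dependency preservation: the restricted closure of {G} across the fragments never reaches {H, I}, so G → H, I cannot be enforced without a join — not preserved.

lossy and not dependency-preserving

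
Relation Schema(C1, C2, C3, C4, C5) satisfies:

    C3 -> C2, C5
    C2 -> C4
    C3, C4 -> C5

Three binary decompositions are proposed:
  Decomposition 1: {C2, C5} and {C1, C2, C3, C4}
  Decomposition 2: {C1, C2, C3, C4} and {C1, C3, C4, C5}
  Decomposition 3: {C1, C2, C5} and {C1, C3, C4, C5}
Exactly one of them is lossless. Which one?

Decomposition 2

Decomposition 1: common = {C2}, closure = {C2, C4} → lossy.
Decomposition 2: common = {C1, C3, C4}, closure = {C1, C2, C3, C4, C5} → lossless.
Decomposition 3: common = {C1, C5}, closure = {C1, C5} → lossy.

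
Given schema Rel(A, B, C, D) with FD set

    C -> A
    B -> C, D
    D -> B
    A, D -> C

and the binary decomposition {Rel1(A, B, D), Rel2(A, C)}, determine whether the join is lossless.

No

Common attributes: Rel1 ∩ Rel2 = {A}.
No dependency enlarges {A}, so (A)⁺ = {A}.
The closure contains neither all of Rel1 = {A, B, D} nor all of Rel2 = {A, C}, so the common attributes are not a superkey of either fragment. The join is lossy.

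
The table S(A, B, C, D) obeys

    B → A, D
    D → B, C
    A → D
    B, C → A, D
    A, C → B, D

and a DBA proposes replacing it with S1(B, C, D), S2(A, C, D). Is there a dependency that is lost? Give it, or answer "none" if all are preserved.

none

B → A, D: restricted closure across fragments reaches A, D.
D → B, C lies within S1.
A → D lies within S2.
B, C → A, D: restricted closure across fragments reaches A, D.
A, C → B, D: restricted closure across fragments reaches B, D.
Every dependency is enforceable on the fragments, so the decomposition is dependency-preserving.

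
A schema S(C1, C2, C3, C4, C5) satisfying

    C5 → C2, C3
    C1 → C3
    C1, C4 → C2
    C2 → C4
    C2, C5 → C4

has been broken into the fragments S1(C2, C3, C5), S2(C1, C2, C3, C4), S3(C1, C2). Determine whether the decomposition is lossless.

Chase test. Columns are C1, C2, C3, C4, C5; row i has aⱼ where attribute j ∈ Si, else bᵢⱼ.
Initial tableau (one row per fragment):
  row 1: b11 a2 a3 b14 a5
  row 2: a1 a2 a3 a4 b25
  row 3: a1 a2 b33 b34 b35
Rows 2 and 3 agree on C1; apply C1→C3 and equate their C3 entries.
Rows 1 and 2 agree on C2; apply C2→C4 and equate their C4 entries.
Rows 1 and 3 agree on C2; apply C2→C4 and equate their C4 entries.
No row becomes fully distinguished — the join is lossy.

No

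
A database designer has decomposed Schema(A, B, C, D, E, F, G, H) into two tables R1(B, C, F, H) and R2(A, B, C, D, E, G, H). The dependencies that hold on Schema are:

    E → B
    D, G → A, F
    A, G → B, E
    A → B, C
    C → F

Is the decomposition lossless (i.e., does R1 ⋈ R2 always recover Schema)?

Yes

Common attributes: R1 ∩ R2 = {B, C, H}.
Closure of {B, C, H}: C → F applies, adding F. So (B, C, H)⁺ = {B, C, F, H}.
This closure contains every attribute of R1, so R1 ∩ R2 → R1. The join is lossless.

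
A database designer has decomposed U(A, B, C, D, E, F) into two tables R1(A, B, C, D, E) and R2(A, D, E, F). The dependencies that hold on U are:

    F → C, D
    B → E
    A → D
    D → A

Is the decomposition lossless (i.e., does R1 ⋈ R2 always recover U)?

No

Common attributes: R1 ∩ R2 = {A, D, E}.
No dependency enlarges {A, D, E}, so (A, D, E)⁺ = {A, D, E}.
The closure contains neither all of R1 = {A, B, C, D, E} nor all of R2 = {A, D, E, F}, so the common attributes are not a superkey of either fragment. The join is lossy.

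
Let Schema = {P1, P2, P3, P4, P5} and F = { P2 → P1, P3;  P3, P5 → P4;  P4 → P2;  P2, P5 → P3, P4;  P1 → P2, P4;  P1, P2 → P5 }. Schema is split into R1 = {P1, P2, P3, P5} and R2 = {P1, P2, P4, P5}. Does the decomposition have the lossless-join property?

Common attributes: R1 ∩ R2 = {P1, P2, P5}.
Closure of {P1, P2, P5}: P2 → P1, P3 applies, adding P3; P3, P5 → P4 applies, adding P4. So (P1, P2, P5)⁺ = {P1, P2, P3, P4, P5}.
This closure contains every attribute of R1, so R1 ∩ R2 → R1. The join is lossless.

Yes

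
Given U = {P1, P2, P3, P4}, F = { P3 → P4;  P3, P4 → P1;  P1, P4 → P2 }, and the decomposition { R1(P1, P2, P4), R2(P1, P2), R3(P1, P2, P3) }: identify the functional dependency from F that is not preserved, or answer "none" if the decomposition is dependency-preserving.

Check P3 → P4: no single fragment contains all of {P3, P4}, and the restricted closure of {P3} across the fragments never reaches {P4}.
P3, P4 → P1 is preserved.
P1, P4 → P2 is preserved.

P3 → P4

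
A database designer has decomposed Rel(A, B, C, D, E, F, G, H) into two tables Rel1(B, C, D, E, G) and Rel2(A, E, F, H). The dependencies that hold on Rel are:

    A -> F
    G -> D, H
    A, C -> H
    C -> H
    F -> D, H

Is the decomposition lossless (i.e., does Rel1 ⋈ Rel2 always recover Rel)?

Common attributes: Rel1 ∩ Rel2 = {E}.
No dependency enlarges {E}, so (E)⁺ = {E}.
The closure contains neither all of Rel1 = {B, C, D, E, G} nor all of Rel2 = {A, E, F, H}, so the common attributes are not a superkey of either fragment. The join is lossy.

No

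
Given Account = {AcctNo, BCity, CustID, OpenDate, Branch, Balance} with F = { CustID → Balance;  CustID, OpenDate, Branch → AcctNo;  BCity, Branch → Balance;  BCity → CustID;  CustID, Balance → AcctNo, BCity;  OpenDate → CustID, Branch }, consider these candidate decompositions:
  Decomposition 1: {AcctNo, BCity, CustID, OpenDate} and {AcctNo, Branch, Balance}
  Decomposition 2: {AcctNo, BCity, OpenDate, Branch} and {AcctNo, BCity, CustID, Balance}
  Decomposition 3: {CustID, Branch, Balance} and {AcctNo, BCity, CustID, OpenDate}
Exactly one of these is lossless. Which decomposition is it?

Decomposition 2

Decomposition 1: common = {AcctNo}, closure = {AcctNo} → lossy.
Decomposition 2: common = {AcctNo, BCity}, closure = {AcctNo, BCity, CustID, Balance} → lossless.
Decomposition 3: common = {CustID}, closure = {AcctNo, BCity, CustID, Balance} → lossy.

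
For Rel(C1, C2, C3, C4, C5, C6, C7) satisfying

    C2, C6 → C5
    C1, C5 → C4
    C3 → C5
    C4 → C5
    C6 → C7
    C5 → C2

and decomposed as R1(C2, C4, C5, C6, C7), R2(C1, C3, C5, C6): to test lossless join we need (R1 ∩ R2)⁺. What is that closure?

R1 ∩ R2 = {C5, C6}.
C6 → C7 applies, adding C7
C5 → C2 applies, adding C2
Closure: {C2, C5, C6, C7}.

C2, C5, C6, C7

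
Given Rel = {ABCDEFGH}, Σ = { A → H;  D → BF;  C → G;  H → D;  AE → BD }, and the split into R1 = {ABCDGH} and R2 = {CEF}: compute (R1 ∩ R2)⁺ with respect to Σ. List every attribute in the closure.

CG

R1 ∩ R2 = {C}.
C → G applies, adding G
Closure: {CG}.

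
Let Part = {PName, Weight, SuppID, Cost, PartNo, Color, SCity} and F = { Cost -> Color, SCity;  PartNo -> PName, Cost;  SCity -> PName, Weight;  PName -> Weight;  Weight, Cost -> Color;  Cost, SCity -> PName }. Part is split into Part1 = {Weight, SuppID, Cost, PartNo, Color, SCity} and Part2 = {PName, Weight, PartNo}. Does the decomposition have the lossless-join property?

Common attributes: Part1 ∩ Part2 = {Weight, PartNo}.
Closure of {Weight, PartNo}: PartNo → PName, Cost applies, adding PName, Cost; Weight, Cost → Color applies, adding Color; Cost → Color, SCity applies, adding SCity. So (Weight, PartNo)⁺ = {PName, Weight, Cost, PartNo, Color, SCity}.
This closure contains every attribute of Part2, so Part1 ∩ Part2 → Part2. The join is lossless.

Yes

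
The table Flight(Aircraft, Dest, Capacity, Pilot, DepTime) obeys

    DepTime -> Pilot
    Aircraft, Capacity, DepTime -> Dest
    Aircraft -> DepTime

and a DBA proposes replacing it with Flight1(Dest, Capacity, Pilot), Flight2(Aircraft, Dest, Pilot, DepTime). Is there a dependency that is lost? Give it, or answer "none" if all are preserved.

Check Aircraft, Capacity, DepTime → Dest: no single fragment contains all of {Aircraft, Dest, Capacity, DepTime}, and the restricted closure of {Aircraft, Capacity, DepTime} across the fragments never reaches {Dest}.
DepTime → Pilot is preserved.
Aircraft → DepTime is preserved.

Aircraft, Capacity, DepTime -> Dest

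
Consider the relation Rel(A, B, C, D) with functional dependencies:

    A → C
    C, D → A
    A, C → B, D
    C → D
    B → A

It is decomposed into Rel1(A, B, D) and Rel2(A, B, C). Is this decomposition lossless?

Common attributes: Rel1 ∩ Rel2 = {A, B}.
Closure of {A, B}: A → C applies, adding C; A, C → B, D applies, adding D. So (A, B)⁺ = {A, B, C, D}.
This closure contains every attribute of Rel1, so Rel1 ∩ Rel2 → Rel1. The join is lossless.

Yes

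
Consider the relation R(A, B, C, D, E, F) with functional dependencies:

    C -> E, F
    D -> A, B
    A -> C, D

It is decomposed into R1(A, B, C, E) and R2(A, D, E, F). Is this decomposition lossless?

Yes

Common attributes: R1 ∩ R2 = {A, E}.
Closure of {A, E}: A → C, D applies, adding C, D; C → E, F applies, adding F; D → A, B applies, adding B. So (A, E)⁺ = {A, B, C, D, E, F}.
This closure contains every attribute of R1, so R1 ∩ R2 → R1. The join is lossless.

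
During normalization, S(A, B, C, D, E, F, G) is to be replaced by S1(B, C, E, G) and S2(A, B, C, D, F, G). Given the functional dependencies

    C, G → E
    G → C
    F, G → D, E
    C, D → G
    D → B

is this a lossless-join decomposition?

Yes

Common attributes: S1 ∩ S2 = {B, C, G}.
Closure of {B, C, G}: C, G → E applies, adding E. So (B, C, G)⁺ = {B, C, E, G}.
This closure contains every attribute of S1, so S1 ∩ S2 → S1. The join is lossless.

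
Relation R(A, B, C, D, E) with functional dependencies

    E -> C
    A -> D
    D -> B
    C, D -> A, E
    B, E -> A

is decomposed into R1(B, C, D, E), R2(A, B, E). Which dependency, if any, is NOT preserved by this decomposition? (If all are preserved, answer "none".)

A -> D

Check A → D: no single fragment contains all of {A, D}, and the restricted closure of {A} across the fragments never reaches {D}.
E → C is preserved.
D → B is preserved.
C, D → A, E is preserved.
B, E → A is preserved.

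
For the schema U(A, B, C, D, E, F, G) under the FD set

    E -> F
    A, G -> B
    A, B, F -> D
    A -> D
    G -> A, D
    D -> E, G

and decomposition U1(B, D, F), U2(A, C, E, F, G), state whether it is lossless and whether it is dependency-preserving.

lossy and not dependency-preserving

Lossless test: (F)⁺ = {F}, which is a superkey of neither fragment — lossy.
Dependency preservation: the restricted closure of {A, G} across the fragments never reaches {B}, so A, G → B cannot be enforced without a join — not preserved.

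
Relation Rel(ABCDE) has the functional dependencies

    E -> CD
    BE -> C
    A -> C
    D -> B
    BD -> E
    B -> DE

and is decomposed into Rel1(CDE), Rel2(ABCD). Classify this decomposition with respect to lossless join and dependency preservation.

Lossless test: (CD)⁺ = {BCDE}, which contains all of one fragment — lossless.
Dependency preservation: BE → C; BD → E; B → DE are not contained in any single fragment, but the restricted closure of each left-hand side across the fragments still reaches the right-hand side; the remaining FDs each lie inside some fragment. All dependencies are preserved.

lossless and dependency-preserving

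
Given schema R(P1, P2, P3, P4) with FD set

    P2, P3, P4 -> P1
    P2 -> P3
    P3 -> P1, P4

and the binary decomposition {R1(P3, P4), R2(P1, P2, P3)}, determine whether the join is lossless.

Common attributes: R1 ∩ R2 = {P3}.
Closure of {P3}: P3 → P1, P4 applies, adding P1, P4. So (P3)⁺ = {P1, P3, P4}.
This closure contains every attribute of R1, so R1 ∩ R2 → R1. The join is lossless.

Yes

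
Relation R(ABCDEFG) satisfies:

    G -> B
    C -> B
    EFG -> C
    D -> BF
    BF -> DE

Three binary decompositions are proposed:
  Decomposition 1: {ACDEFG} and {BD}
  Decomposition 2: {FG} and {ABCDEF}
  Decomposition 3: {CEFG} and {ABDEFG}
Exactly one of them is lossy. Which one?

Decomposition 1: common = {D}, closure = {BDEF} → lossless.
Decomposition 2: common = {F}, closure = {F} → lossy.
Decomposition 3: common = {EFG}, closure = {BCDEFG} → lossless.

Decomposition 2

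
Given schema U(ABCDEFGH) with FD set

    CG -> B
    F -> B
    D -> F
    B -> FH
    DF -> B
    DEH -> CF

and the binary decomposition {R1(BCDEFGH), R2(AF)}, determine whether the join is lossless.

No

Common attributes: R1 ∩ R2 = {F}.
Closure of {F}: F → B applies, adding B; B → FH applies, adding H. So (F)⁺ = {BFH}.
The closure contains neither all of R1 = {BCDEFGH} nor all of R2 = {AF}, so the common attributes are not a superkey of either fragment. The join is lossy.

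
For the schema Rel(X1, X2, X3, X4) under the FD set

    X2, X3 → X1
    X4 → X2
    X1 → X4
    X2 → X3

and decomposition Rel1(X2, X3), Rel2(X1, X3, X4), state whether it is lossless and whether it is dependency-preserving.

Lossless test: (X3)⁺ = {X3}, which is a superkey of neither fragment — lossy.
Dependency preservation: the restricted closure of {X2, X3} across the fragments never reaches {X1}, so X2, X3 → X1 cannot be enforced without a join — not preserved.

lossy and not dependency-preserving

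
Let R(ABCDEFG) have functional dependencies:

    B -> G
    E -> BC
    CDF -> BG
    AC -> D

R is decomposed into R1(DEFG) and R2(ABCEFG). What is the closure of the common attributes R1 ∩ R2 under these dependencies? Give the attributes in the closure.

BCEFG

R1 ∩ R2 = {EFG}.
E → BC applies, adding BC
Closure: {BCEFG}.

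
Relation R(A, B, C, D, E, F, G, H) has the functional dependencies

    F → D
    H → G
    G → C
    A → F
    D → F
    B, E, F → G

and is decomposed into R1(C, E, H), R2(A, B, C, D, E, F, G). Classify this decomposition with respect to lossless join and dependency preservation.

Lossless test: (C, E)⁺ = {C, E}, which is a superkey of neither fragment — lossy.
Dependency preservation: the restricted closure of {H} across the fragments never reaches {G}, so H → G cannot be enforced without a join — not preserved.

lossy and not dependency-preserving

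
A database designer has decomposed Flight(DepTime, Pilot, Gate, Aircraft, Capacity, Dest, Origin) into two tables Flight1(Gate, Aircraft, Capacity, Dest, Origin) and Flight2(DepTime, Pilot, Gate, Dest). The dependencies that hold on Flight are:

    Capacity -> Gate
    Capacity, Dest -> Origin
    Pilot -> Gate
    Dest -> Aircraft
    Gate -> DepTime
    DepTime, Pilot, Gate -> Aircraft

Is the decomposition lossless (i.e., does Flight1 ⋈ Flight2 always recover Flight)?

Common attributes: Flight1 ∩ Flight2 = {Gate, Dest}.
Closure of {Gate, Dest}: Dest → Aircraft applies, adding Aircraft; Gate → DepTime applies, adding DepTime. So (Gate, Dest)⁺ = {DepTime, Gate, Aircraft, Dest}.
The closure contains neither all of Flight1 = {Gate, Aircraft, Capacity, Dest, Origin} nor all of Flight2 = {DepTime, Pilot, Gate, Dest}, so the common attributes are not a superkey of either fragment. The join is lossy.

No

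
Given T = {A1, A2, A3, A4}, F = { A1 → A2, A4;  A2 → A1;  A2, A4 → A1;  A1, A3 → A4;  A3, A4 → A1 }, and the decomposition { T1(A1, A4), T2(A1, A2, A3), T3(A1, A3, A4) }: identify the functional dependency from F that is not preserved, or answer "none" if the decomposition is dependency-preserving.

none

A1 → A2, A4: restricted closure across fragments reaches A2, A4.
A2 → A1 lies within T2.
A2, A4 → A1: restricted closure across fragments reaches A1.
A1, A3 → A4 lies within T3.
A3, A4 → A1 lies within T3.
Every dependency is enforceable on the fragments, so the decomposition is dependency-preserving.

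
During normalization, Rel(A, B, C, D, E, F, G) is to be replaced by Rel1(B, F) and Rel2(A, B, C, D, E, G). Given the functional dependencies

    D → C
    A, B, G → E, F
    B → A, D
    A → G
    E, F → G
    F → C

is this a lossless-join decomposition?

Common attributes: Rel1 ∩ Rel2 = {B}.
Closure of {B}: B → A, D applies, adding A, D; A → G applies, adding G; D → C applies, adding C; A, B, G → E, F applies, adding E, F. So (B)⁺ = {A, B, C, D, E, F, G}.
This closure contains every attribute of Rel1, so Rel1 ∩ Rel2 → Rel1. The join is lossless.

Yes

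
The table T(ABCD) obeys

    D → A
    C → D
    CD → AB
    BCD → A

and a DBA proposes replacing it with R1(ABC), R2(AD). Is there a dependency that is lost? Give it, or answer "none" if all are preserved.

C → D

Check C → D: no single fragment contains all of {CD}, and the restricted closure of {C} across the fragments never reaches {D}.
D → A is preserved.
CD → AB is preserved.
BCD → A is preserved.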